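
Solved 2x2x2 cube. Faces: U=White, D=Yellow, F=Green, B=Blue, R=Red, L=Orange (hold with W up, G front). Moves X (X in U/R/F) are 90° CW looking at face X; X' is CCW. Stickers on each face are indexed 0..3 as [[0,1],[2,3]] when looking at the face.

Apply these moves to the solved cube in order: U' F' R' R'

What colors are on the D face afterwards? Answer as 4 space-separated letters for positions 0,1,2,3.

Answer: B W Y R

Derivation:
After move 1 (U'): U=WWWW F=OOGG R=GGRR B=RRBB L=BBOO
After move 2 (F'): F=OGOG U=WWGR R=YGYR D=BOYY L=BWOW
After move 3 (R'): R=GRYY U=WBGR F=OWOR D=BGYG B=YROB
After move 4 (R'): R=RYGY U=WOGY F=OBOR D=BWYR B=GRGB
Query: D face = BWYR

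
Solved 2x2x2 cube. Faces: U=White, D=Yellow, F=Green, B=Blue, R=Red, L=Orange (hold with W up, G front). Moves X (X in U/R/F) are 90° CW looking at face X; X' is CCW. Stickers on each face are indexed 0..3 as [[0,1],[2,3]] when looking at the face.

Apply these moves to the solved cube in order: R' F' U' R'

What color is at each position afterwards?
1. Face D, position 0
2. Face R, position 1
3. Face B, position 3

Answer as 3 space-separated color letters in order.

After move 1 (R'): R=RRRR U=WBWB F=GWGW D=YGYG B=YBYB
After move 2 (F'): F=WWGG U=WBRR R=GRYR D=OOYG L=OBOW
After move 3 (U'): U=BRWR F=OBGG R=WWYR B=GRYB L=YBOW
After move 4 (R'): R=WRWY U=BYWG F=ORGR D=OBYG B=GROB
Query 1: D[0] = O
Query 2: R[1] = R
Query 3: B[3] = B

Answer: O R B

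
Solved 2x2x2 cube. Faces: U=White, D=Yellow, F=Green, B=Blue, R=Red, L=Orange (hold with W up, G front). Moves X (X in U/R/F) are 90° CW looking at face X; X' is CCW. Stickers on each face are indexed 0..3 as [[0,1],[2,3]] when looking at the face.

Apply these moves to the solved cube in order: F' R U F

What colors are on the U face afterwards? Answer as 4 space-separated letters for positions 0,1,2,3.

After move 1 (F'): F=GGGG U=WWRR R=YRYR D=OOYY L=OWOW
After move 2 (R): R=YYRR U=WGRG F=GOGY D=OBYB B=RBWB
After move 3 (U): U=RWGG F=YYGY R=RBRR B=OWWB L=GOOW
After move 4 (F): F=GYYY U=RWWO R=GBGR D=RRYB L=GOOB
Query: U face = RWWO

Answer: R W W O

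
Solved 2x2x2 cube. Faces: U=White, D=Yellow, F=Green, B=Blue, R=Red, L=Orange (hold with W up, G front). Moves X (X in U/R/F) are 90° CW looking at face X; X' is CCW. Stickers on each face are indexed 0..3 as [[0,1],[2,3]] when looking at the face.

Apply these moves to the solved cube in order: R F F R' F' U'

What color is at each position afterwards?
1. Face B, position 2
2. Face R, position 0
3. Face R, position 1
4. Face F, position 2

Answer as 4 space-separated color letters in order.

After move 1 (R): R=RRRR U=WGWG F=GYGY D=YBYB B=WBWB
After move 2 (F): F=GGYY U=WGOO R=WRGR D=RRYB L=OYOB
After move 3 (F): F=YGYG U=WGBY R=OROR D=GWYB L=OROR
After move 4 (R'): R=RROO U=WWBW F=YGYY D=GGYG B=BBWB
After move 5 (F'): F=GYYY U=WWRO R=GRGO D=RRYG L=OWOB
After move 6 (U'): U=WOWR F=OWYY R=GYGO B=GRWB L=BBOB
Query 1: B[2] = W
Query 2: R[0] = G
Query 3: R[1] = Y
Query 4: F[2] = Y

Answer: W G Y Y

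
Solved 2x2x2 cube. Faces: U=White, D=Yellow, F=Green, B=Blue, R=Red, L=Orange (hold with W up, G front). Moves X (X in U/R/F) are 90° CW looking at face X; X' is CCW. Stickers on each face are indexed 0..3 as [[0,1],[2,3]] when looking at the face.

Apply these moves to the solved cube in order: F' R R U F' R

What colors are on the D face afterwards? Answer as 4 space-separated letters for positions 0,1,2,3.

After move 1 (F'): F=GGGG U=WWRR R=YRYR D=OOYY L=OWOW
After move 2 (R): R=YYRR U=WGRG F=GOGY D=OBYB B=RBWB
After move 3 (R): R=RYRY U=WORY F=GBGB D=OWYR B=GBGB
After move 4 (U): U=RWYO F=RYGB R=GBRY B=OWGB L=GBOW
After move 5 (F'): F=YBRG U=RWGR R=WBOY D=BWYR L=GOOY
After move 6 (R): R=OWYB U=RBGG F=YWRR D=BGYO B=RWWB
Query: D face = BGYO

Answer: B G Y O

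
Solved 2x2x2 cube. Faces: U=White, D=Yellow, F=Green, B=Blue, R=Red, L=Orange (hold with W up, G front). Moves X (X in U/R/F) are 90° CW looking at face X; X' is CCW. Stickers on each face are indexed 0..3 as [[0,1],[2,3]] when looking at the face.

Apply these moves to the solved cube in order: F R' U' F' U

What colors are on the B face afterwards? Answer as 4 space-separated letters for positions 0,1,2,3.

Answer: Y O R B

Derivation:
After move 1 (F): F=GGGG U=WWOO R=WRWR D=RRYY L=OYOY
After move 2 (R'): R=RRWW U=WBOB F=GWGO D=RGYG B=YBRB
After move 3 (U'): U=BBWO F=OYGO R=GWWW B=RRRB L=YBOY
After move 4 (F'): F=YOOG U=BBGW R=GWRW D=BYYG L=YOOW
After move 5 (U): U=GBWB F=GWOG R=RRRW B=YORB L=YOOW
Query: B face = YORB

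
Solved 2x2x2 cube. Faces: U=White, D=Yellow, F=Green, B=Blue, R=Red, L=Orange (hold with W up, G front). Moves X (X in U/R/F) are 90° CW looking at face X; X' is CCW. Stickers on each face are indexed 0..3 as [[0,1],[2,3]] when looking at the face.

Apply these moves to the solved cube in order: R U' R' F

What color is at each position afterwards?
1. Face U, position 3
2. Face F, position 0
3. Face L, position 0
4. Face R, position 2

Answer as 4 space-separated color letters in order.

Answer: B G W R

Derivation:
After move 1 (R): R=RRRR U=WGWG F=GYGY D=YBYB B=WBWB
After move 2 (U'): U=GGWW F=OOGY R=GYRR B=RRWB L=WBOO
After move 3 (R'): R=YRGR U=GWWR F=OGGW D=YOYY B=BRBB
After move 4 (F): F=GOWG U=GWOB R=WRRR D=GYYY L=WYOO
Query 1: U[3] = B
Query 2: F[0] = G
Query 3: L[0] = W
Query 4: R[2] = R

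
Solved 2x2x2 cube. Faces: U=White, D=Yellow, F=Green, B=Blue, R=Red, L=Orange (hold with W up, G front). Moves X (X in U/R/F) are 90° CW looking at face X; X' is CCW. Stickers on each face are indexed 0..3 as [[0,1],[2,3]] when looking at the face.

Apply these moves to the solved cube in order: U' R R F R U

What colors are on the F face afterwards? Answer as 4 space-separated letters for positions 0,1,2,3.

After move 1 (U'): U=WWWW F=OOGG R=GGRR B=RRBB L=BBOO
After move 2 (R): R=RGRG U=WOWG F=OYGY D=YBYR B=WRWB
After move 3 (R): R=RRGG U=WYWY F=OBGR D=YWYW B=GROB
After move 4 (F): F=GORB U=WYOB R=WRYG D=GRYW L=BYOW
After move 5 (R): R=YWGR U=WOOB F=GRRW D=GOYG B=BRYB
After move 6 (U): U=OWBO F=YWRW R=BRGR B=BYYB L=GROW
Query: F face = YWRW

Answer: Y W R W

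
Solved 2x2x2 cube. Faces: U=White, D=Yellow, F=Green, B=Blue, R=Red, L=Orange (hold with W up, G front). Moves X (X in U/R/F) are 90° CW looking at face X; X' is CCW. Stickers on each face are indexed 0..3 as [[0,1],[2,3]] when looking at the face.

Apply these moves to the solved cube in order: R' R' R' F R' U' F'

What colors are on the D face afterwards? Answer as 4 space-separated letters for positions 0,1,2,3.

Answer: B B Y Y

Derivation:
After move 1 (R'): R=RRRR U=WBWB F=GWGW D=YGYG B=YBYB
After move 2 (R'): R=RRRR U=WYWY F=GBGB D=YWYW B=GBGB
After move 3 (R'): R=RRRR U=WGWG F=GYGY D=YBYB B=WBWB
After move 4 (F): F=GGYY U=WGOO R=WRGR D=RRYB L=OYOB
After move 5 (R'): R=RRWG U=WWOW F=GGYO D=RGYY B=BBRB
After move 6 (U'): U=WWWO F=OYYO R=GGWG B=RRRB L=BBOB
After move 7 (F'): F=YOOY U=WWGW R=GGRG D=BBYY L=BOOW
Query: D face = BBYY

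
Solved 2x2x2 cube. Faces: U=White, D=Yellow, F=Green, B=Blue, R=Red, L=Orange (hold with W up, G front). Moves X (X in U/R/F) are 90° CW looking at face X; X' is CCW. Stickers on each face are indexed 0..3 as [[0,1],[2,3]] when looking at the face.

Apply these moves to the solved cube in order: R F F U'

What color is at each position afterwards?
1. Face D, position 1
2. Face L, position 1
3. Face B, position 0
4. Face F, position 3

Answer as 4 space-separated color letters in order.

After move 1 (R): R=RRRR U=WGWG F=GYGY D=YBYB B=WBWB
After move 2 (F): F=GGYY U=WGOO R=WRGR D=RRYB L=OYOB
After move 3 (F): F=YGYG U=WGBY R=OROR D=GWYB L=OROR
After move 4 (U'): U=GYWB F=ORYG R=YGOR B=ORWB L=WBOR
Query 1: D[1] = W
Query 2: L[1] = B
Query 3: B[0] = O
Query 4: F[3] = G

Answer: W B O G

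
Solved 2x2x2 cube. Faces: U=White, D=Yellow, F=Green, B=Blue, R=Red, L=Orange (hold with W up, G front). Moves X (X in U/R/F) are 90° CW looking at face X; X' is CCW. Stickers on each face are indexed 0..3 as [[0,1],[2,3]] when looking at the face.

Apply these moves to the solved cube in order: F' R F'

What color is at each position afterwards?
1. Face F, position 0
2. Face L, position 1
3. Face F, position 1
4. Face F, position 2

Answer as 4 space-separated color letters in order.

Answer: O G Y G

Derivation:
After move 1 (F'): F=GGGG U=WWRR R=YRYR D=OOYY L=OWOW
After move 2 (R): R=YYRR U=WGRG F=GOGY D=OBYB B=RBWB
After move 3 (F'): F=OYGG U=WGYR R=BYOR D=WWYB L=OGOR
Query 1: F[0] = O
Query 2: L[1] = G
Query 3: F[1] = Y
Query 4: F[2] = G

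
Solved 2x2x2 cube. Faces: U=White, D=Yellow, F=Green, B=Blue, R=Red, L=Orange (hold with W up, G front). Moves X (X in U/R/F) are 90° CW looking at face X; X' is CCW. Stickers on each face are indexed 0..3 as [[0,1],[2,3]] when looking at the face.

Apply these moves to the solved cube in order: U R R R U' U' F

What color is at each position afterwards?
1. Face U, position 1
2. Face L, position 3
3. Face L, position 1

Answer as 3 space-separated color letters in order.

After move 1 (U): U=WWWW F=RRGG R=BBRR B=OOBB L=GGOO
After move 2 (R): R=RBRB U=WRWG F=RYGY D=YBYO B=WOWB
After move 3 (R): R=RRBB U=WYWY F=RBGO D=YWYW B=GORB
After move 4 (R): R=BRBR U=WBWO F=RWGW D=YRYG B=YOYB
After move 5 (U'): U=BOWW F=GGGW R=RWBR B=BRYB L=YOOO
After move 6 (U'): U=OWBW F=YOGW R=GGBR B=RWYB L=BROO
After move 7 (F): F=GYWO U=OWOR R=BGWR D=BGYG L=BYOR
Query 1: U[1] = W
Query 2: L[3] = R
Query 3: L[1] = Y

Answer: W R Y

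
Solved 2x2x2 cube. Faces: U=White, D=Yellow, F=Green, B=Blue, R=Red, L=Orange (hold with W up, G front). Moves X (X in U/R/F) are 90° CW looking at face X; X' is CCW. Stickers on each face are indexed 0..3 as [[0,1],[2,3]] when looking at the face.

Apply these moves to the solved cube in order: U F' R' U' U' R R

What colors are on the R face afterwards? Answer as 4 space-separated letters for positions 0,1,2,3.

After move 1 (U): U=WWWW F=RRGG R=BBRR B=OOBB L=GGOO
After move 2 (F'): F=RGRG U=WWBR R=YBYR D=GOYY L=GWOW
After move 3 (R'): R=BRYY U=WBBO F=RWRR D=GGYG B=YOOB
After move 4 (U'): U=BOWB F=GWRR R=RWYY B=BROB L=YOOW
After move 5 (U'): U=OBBW F=YORR R=GWYY B=RWOB L=BROW
After move 6 (R): R=YGYW U=OOBR F=YGRG D=GOYR B=WWBB
After move 7 (R): R=YYWG U=OGBG F=YORR D=GBYW B=RWOB
Query: R face = YYWG

Answer: Y Y W G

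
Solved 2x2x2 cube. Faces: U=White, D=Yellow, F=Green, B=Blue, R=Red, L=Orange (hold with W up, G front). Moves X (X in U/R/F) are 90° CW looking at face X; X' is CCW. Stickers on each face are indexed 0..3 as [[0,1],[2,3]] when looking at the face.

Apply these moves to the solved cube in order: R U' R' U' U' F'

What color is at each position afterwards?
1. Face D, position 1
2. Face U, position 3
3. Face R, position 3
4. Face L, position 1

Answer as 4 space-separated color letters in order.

After move 1 (R): R=RRRR U=WGWG F=GYGY D=YBYB B=WBWB
After move 2 (U'): U=GGWW F=OOGY R=GYRR B=RRWB L=WBOO
After move 3 (R'): R=YRGR U=GWWR F=OGGW D=YOYY B=BRBB
After move 4 (U'): U=WRGW F=WBGW R=OGGR B=YRBB L=BROO
After move 5 (U'): U=RWWG F=BRGW R=WBGR B=OGBB L=YROO
After move 6 (F'): F=RWBG U=RWWG R=OBYR D=ROYY L=YGOW
Query 1: D[1] = O
Query 2: U[3] = G
Query 3: R[3] = R
Query 4: L[1] = G

Answer: O G R G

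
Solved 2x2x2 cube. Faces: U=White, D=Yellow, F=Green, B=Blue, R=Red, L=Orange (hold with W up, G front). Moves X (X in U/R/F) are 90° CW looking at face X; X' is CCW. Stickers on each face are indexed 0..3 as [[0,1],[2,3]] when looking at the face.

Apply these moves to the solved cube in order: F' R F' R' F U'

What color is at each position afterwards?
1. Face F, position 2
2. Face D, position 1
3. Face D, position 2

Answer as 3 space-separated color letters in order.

After move 1 (F'): F=GGGG U=WWRR R=YRYR D=OOYY L=OWOW
After move 2 (R): R=YYRR U=WGRG F=GOGY D=OBYB B=RBWB
After move 3 (F'): F=OYGG U=WGYR R=BYOR D=WWYB L=OGOR
After move 4 (R'): R=YRBO U=WWYR F=OGGR D=WYYG B=BBWB
After move 5 (F): F=GORG U=WWRG R=YRRO D=BYYG L=OWOY
After move 6 (U'): U=WGWR F=OWRG R=GORO B=YRWB L=BBOY
Query 1: F[2] = R
Query 2: D[1] = Y
Query 3: D[2] = Y

Answer: R Y Y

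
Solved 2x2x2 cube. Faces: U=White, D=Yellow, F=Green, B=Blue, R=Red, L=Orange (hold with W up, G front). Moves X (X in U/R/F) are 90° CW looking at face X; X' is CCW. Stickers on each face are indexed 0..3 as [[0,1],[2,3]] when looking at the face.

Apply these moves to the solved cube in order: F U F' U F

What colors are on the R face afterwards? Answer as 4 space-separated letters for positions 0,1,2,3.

After move 1 (F): F=GGGG U=WWOO R=WRWR D=RRYY L=OYOY
After move 2 (U): U=OWOW F=WRGG R=BBWR B=OYBB L=GGOY
After move 3 (F'): F=RGWG U=OWBW R=RBRR D=GYYY L=GWOO
After move 4 (U): U=BOWW F=RBWG R=OYRR B=GWBB L=RGOO
After move 5 (F): F=WRGB U=BOOG R=WYWR D=ROYY L=RGOY
Query: R face = WYWR

Answer: W Y W R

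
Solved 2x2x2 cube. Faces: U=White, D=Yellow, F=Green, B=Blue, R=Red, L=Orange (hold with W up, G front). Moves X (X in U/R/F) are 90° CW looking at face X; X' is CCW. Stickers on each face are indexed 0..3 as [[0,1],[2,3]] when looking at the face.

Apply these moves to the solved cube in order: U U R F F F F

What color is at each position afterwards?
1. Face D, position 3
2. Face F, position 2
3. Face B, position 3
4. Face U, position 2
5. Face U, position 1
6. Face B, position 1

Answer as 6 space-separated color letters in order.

Answer: G G B W B G

Derivation:
After move 1 (U): U=WWWW F=RRGG R=BBRR B=OOBB L=GGOO
After move 2 (U): U=WWWW F=BBGG R=OORR B=GGBB L=RROO
After move 3 (R): R=RORO U=WBWG F=BYGY D=YBYG B=WGWB
After move 4 (F): F=GBYY U=WBOR R=WOGO D=RRYG L=RYOB
After move 5 (F): F=YGYB U=WBBY R=OORO D=GWYG L=RROR
After move 6 (F): F=YYBG U=WBRR R=BOYO D=ROYG L=RGOW
After move 7 (F): F=BYGY U=WBWG R=RORO D=YBYG L=RROO
Query 1: D[3] = G
Query 2: F[2] = G
Query 3: B[3] = B
Query 4: U[2] = W
Query 5: U[1] = B
Query 6: B[1] = G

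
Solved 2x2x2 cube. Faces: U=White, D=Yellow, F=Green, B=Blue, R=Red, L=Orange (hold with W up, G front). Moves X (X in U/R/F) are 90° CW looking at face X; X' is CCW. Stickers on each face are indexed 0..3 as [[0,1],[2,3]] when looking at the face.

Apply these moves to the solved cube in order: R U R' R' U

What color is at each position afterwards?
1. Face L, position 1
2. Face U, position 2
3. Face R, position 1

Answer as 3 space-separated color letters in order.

After move 1 (R): R=RRRR U=WGWG F=GYGY D=YBYB B=WBWB
After move 2 (U): U=WWGG F=RRGY R=WBRR B=OOWB L=GYOO
After move 3 (R'): R=BRWR U=WWGO F=RWGG D=YRYY B=BOBB
After move 4 (R'): R=RRBW U=WBGB F=RWGO D=YWYG B=YORB
After move 5 (U): U=GWBB F=RRGO R=YOBW B=GYRB L=RWOO
Query 1: L[1] = W
Query 2: U[2] = B
Query 3: R[1] = O

Answer: W B O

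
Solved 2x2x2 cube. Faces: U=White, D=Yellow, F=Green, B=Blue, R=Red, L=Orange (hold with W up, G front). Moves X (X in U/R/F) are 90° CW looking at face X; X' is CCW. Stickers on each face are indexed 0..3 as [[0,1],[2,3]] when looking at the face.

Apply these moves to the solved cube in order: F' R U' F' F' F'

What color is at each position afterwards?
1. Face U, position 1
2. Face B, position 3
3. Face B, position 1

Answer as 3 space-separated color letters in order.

Answer: G B Y

Derivation:
After move 1 (F'): F=GGGG U=WWRR R=YRYR D=OOYY L=OWOW
After move 2 (R): R=YYRR U=WGRG F=GOGY D=OBYB B=RBWB
After move 3 (U'): U=GGWR F=OWGY R=GORR B=YYWB L=RBOW
After move 4 (F'): F=WYOG U=GGGR R=BOOR D=BWYB L=RROW
After move 5 (F'): F=YGWO U=GGBO R=WOBR D=RWYB L=RROG
After move 6 (F'): F=GOYW U=GGWB R=WORR D=RGYB L=ROOB
Query 1: U[1] = G
Query 2: B[3] = B
Query 3: B[1] = Y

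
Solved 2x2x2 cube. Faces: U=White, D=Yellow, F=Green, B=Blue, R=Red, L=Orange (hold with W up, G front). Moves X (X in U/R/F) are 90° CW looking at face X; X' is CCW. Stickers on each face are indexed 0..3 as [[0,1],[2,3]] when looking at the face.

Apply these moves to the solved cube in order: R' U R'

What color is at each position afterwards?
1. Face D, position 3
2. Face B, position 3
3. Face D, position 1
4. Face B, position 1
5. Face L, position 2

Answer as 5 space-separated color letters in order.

After move 1 (R'): R=RRRR U=WBWB F=GWGW D=YGYG B=YBYB
After move 2 (U): U=WWBB F=RRGW R=YBRR B=OOYB L=GWOO
After move 3 (R'): R=BRYR U=WYBO F=RWGB D=YRYW B=GOGB
Query 1: D[3] = W
Query 2: B[3] = B
Query 3: D[1] = R
Query 4: B[1] = O
Query 5: L[2] = O

Answer: W B R O O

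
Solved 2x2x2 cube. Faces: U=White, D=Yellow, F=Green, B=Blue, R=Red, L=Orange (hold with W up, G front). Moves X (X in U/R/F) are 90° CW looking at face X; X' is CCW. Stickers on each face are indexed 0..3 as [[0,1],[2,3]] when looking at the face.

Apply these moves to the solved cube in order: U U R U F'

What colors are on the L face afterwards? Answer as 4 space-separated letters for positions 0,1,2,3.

After move 1 (U): U=WWWW F=RRGG R=BBRR B=OOBB L=GGOO
After move 2 (U): U=WWWW F=BBGG R=OORR B=GGBB L=RROO
After move 3 (R): R=RORO U=WBWG F=BYGY D=YBYG B=WGWB
After move 4 (U): U=WWGB F=ROGY R=WGRO B=RRWB L=BYOO
After move 5 (F'): F=OYRG U=WWWR R=BGYO D=YOYG L=BBOG
Query: L face = BBOG

Answer: B B O G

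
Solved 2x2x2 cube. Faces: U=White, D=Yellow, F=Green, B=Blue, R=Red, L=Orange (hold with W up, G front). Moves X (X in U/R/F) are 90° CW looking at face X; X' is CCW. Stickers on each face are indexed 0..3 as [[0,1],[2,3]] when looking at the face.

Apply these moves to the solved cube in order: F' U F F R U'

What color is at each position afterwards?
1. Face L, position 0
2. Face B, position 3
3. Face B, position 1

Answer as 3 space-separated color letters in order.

After move 1 (F'): F=GGGG U=WWRR R=YRYR D=OOYY L=OWOW
After move 2 (U): U=RWRW F=YRGG R=BBYR B=OWBB L=GGOW
After move 3 (F): F=GYGR U=RWWG R=RBWR D=YBYY L=GOOO
After move 4 (F): F=GGRY U=RWOO R=WBGR D=WRYY L=GYOB
After move 5 (R): R=GWRB U=RGOY F=GRRY D=WBYO B=OWWB
After move 6 (U'): U=GYRO F=GYRY R=GRRB B=GWWB L=OWOB
Query 1: L[0] = O
Query 2: B[3] = B
Query 3: B[1] = W

Answer: O B W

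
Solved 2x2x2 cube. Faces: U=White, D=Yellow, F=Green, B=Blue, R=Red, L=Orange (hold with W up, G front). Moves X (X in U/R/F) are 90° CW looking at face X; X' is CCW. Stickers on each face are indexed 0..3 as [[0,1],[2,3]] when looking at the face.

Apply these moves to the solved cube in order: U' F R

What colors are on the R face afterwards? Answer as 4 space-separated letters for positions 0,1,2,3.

After move 1 (U'): U=WWWW F=OOGG R=GGRR B=RRBB L=BBOO
After move 2 (F): F=GOGO U=WWOB R=WGWR D=RGYY L=BYOY
After move 3 (R): R=WWRG U=WOOO F=GGGY D=RBYR B=BRWB
Query: R face = WWRG

Answer: W W R G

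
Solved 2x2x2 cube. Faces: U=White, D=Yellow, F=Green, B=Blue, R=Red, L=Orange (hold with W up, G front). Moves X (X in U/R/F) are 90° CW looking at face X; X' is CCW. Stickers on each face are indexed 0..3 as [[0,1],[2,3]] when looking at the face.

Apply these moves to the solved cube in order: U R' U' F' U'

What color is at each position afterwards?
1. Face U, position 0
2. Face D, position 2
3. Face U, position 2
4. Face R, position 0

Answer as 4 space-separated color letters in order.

After move 1 (U): U=WWWW F=RRGG R=BBRR B=OOBB L=GGOO
After move 2 (R'): R=BRBR U=WBWO F=RWGW D=YRYG B=YOYB
After move 3 (U'): U=BOWW F=GGGW R=RWBR B=BRYB L=YOOO
After move 4 (F'): F=GWGG U=BORB R=RWYR D=OOYG L=YWOW
After move 5 (U'): U=OBBR F=YWGG R=GWYR B=RWYB L=BROW
Query 1: U[0] = O
Query 2: D[2] = Y
Query 3: U[2] = B
Query 4: R[0] = G

Answer: O Y B G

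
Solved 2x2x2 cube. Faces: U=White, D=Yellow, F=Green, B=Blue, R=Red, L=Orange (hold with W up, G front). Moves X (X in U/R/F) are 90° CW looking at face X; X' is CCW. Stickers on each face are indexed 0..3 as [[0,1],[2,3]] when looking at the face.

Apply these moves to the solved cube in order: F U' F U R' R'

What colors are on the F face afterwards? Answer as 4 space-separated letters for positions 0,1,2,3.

After move 1 (F): F=GGGG U=WWOO R=WRWR D=RRYY L=OYOY
After move 2 (U'): U=WOWO F=OYGG R=GGWR B=WRBB L=BBOY
After move 3 (F): F=GOGY U=WOYB R=WGOR D=WGYY L=BROR
After move 4 (U): U=YWBO F=WGGY R=WROR B=BRBB L=GOOR
After move 5 (R'): R=RRWO U=YBBB F=WWGO D=WGYY B=YRGB
After move 6 (R'): R=RORW U=YGBY F=WBGB D=WWYO B=YRGB
Query: F face = WBGB

Answer: W B G B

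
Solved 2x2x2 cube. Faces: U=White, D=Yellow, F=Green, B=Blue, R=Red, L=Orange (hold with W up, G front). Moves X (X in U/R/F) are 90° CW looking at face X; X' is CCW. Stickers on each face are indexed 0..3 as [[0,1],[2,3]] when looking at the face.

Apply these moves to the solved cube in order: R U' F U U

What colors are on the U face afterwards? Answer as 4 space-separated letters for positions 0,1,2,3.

Answer: B O G G

Derivation:
After move 1 (R): R=RRRR U=WGWG F=GYGY D=YBYB B=WBWB
After move 2 (U'): U=GGWW F=OOGY R=GYRR B=RRWB L=WBOO
After move 3 (F): F=GOYO U=GGOB R=WYWR D=RGYB L=WYOB
After move 4 (U): U=OGBG F=WYYO R=RRWR B=WYWB L=GOOB
After move 5 (U): U=BOGG F=RRYO R=WYWR B=GOWB L=WYOB
Query: U face = BOGG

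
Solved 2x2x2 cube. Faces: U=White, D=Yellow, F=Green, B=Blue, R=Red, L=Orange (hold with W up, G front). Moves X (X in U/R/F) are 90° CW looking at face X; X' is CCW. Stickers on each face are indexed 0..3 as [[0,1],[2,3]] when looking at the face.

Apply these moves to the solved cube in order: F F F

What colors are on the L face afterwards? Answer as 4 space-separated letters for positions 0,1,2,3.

Answer: O W O W

Derivation:
After move 1 (F): F=GGGG U=WWOO R=WRWR D=RRYY L=OYOY
After move 2 (F): F=GGGG U=WWYY R=OROR D=WWYY L=OROR
After move 3 (F): F=GGGG U=WWRR R=YRYR D=OOYY L=OWOW
Query: L face = OWOW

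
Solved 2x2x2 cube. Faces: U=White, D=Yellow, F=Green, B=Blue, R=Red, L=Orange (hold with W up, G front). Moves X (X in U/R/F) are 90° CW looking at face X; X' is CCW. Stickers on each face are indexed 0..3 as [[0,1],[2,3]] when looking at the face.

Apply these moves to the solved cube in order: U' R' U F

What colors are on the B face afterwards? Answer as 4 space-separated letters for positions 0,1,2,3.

After move 1 (U'): U=WWWW F=OOGG R=GGRR B=RRBB L=BBOO
After move 2 (R'): R=GRGR U=WBWR F=OWGW D=YOYG B=YRYB
After move 3 (U): U=WWRB F=GRGW R=YRGR B=BBYB L=OWOO
After move 4 (F): F=GGWR U=WWOW R=RRBR D=GYYG L=OYOO
Query: B face = BBYB

Answer: B B Y B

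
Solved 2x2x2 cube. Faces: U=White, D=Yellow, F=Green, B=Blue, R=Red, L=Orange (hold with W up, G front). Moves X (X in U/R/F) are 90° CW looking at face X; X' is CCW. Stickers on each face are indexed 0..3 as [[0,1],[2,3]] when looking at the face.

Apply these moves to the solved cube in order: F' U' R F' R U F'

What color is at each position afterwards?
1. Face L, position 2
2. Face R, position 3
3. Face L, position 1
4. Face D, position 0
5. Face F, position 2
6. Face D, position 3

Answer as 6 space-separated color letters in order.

After move 1 (F'): F=GGGG U=WWRR R=YRYR D=OOYY L=OWOW
After move 2 (U'): U=WRWR F=OWGG R=GGYR B=YRBB L=BBOW
After move 3 (R): R=YGRG U=WWWG F=OOGY D=OBYY B=RRRB
After move 4 (F'): F=OYOG U=WWYR R=BGOG D=BWYY L=BGOW
After move 5 (R): R=OBGG U=WYYG F=OWOY D=BRYR B=RRWB
After move 6 (U): U=YWGY F=OBOY R=RRGG B=BGWB L=OWOW
After move 7 (F'): F=BYOO U=YWRG R=RRBG D=WWYR L=OYOG
Query 1: L[2] = O
Query 2: R[3] = G
Query 3: L[1] = Y
Query 4: D[0] = W
Query 5: F[2] = O
Query 6: D[3] = R

Answer: O G Y W O R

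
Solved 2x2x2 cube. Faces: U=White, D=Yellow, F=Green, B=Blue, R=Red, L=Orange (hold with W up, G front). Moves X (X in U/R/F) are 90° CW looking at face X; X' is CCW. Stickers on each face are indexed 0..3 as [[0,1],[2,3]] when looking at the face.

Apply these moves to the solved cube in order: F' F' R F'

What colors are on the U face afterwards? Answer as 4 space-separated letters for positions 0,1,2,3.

After move 1 (F'): F=GGGG U=WWRR R=YRYR D=OOYY L=OWOW
After move 2 (F'): F=GGGG U=WWYY R=OROR D=WWYY L=OROR
After move 3 (R): R=OORR U=WGYG F=GWGY D=WBYB B=YBWB
After move 4 (F'): F=WYGG U=WGOR R=BOWR D=RRYB L=OGOY
Query: U face = WGOR

Answer: W G O R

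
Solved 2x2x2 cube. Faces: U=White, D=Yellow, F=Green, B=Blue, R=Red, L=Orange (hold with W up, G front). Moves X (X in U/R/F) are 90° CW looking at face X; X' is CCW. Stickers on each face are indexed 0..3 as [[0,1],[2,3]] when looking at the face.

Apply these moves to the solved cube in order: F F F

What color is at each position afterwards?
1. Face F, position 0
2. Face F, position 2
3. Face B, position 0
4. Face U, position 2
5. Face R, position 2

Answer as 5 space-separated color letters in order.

After move 1 (F): F=GGGG U=WWOO R=WRWR D=RRYY L=OYOY
After move 2 (F): F=GGGG U=WWYY R=OROR D=WWYY L=OROR
After move 3 (F): F=GGGG U=WWRR R=YRYR D=OOYY L=OWOW
Query 1: F[0] = G
Query 2: F[2] = G
Query 3: B[0] = B
Query 4: U[2] = R
Query 5: R[2] = Y

Answer: G G B R Y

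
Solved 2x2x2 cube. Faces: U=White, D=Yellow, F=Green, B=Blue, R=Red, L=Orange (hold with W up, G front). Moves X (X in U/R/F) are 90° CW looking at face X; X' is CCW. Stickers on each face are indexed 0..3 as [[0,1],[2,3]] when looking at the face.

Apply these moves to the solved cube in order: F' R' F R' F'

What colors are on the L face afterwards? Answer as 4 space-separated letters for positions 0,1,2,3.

After move 1 (F'): F=GGGG U=WWRR R=YRYR D=OOYY L=OWOW
After move 2 (R'): R=RRYY U=WBRB F=GWGR D=OGYG B=YBOB
After move 3 (F): F=GGRW U=WBWW R=RRBY D=YRYG L=OOOG
After move 4 (R'): R=RYRB U=WOWY F=GBRW D=YGYW B=GBRB
After move 5 (F'): F=BWGR U=WORR R=GYYB D=OGYW L=OYOW
Query: L face = OYOW

Answer: O Y O W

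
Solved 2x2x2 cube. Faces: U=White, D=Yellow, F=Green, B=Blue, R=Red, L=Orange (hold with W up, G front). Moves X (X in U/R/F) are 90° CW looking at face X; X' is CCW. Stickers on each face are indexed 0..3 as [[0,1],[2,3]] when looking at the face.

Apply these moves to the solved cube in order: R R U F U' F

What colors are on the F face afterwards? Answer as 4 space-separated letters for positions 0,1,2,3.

After move 1 (R): R=RRRR U=WGWG F=GYGY D=YBYB B=WBWB
After move 2 (R): R=RRRR U=WYWY F=GBGB D=YWYW B=GBGB
After move 3 (U): U=WWYY F=RRGB R=GBRR B=OOGB L=GBOO
After move 4 (F): F=GRBR U=WWOB R=YBYR D=RGYW L=GYOW
After move 5 (U'): U=WBWO F=GYBR R=GRYR B=YBGB L=OOOW
After move 6 (F): F=BGRY U=WBWO R=WROR D=YGYW L=OROG
Query: F face = BGRY

Answer: B G R Y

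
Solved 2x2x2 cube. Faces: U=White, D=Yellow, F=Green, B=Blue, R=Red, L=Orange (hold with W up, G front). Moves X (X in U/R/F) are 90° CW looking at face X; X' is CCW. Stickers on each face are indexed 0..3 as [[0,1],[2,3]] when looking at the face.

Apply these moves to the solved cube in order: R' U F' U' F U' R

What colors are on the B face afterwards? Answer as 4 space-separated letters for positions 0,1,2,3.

Answer: B W O B

Derivation:
After move 1 (R'): R=RRRR U=WBWB F=GWGW D=YGYG B=YBYB
After move 2 (U): U=WWBB F=RRGW R=YBRR B=OOYB L=GWOO
After move 3 (F'): F=RWRG U=WWYR R=GBYR D=WOYG L=GBOB
After move 4 (U'): U=WRWY F=GBRG R=RWYR B=GBYB L=OOOB
After move 5 (F): F=RGGB U=WRBO R=WWYR D=YRYG L=OWOO
After move 6 (U'): U=ROWB F=OWGB R=RGYR B=WWYB L=GBOO
After move 7 (R): R=YRRG U=RWWB F=ORGG D=YYYW B=BWOB
Query: B face = BWOB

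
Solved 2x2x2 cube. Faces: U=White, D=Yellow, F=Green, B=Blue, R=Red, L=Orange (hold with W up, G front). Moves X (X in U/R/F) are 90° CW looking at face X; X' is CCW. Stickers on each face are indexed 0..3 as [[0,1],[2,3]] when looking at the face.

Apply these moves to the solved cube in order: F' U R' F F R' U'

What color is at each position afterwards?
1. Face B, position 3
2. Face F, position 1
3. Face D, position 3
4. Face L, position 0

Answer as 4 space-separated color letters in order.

After move 1 (F'): F=GGGG U=WWRR R=YRYR D=OOYY L=OWOW
After move 2 (U): U=RWRW F=YRGG R=BBYR B=OWBB L=GGOW
After move 3 (R'): R=BRBY U=RBRO F=YWGW D=ORYG B=YWOB
After move 4 (F): F=GYWW U=RBWG R=RROY D=BBYG L=GOOR
After move 5 (F): F=WGWY U=RBRO R=WRGY D=ORYG L=GBOB
After move 6 (R'): R=RYWG U=RORY F=WBWO D=OGYY B=GWRB
After move 7 (U'): U=OYRR F=GBWO R=WBWG B=RYRB L=GWOB
Query 1: B[3] = B
Query 2: F[1] = B
Query 3: D[3] = Y
Query 4: L[0] = G

Answer: B B Y G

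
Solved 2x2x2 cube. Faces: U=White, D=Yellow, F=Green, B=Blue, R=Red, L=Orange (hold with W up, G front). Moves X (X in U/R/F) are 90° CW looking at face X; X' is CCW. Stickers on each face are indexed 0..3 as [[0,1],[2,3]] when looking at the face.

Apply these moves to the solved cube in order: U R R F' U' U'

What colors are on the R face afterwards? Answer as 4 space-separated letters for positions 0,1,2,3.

After move 1 (U): U=WWWW F=RRGG R=BBRR B=OOBB L=GGOO
After move 2 (R): R=RBRB U=WRWG F=RYGY D=YBYO B=WOWB
After move 3 (R): R=RRBB U=WYWY F=RBGO D=YWYW B=GORB
After move 4 (F'): F=BORG U=WYRB R=WRYB D=GOYW L=GYOW
After move 5 (U'): U=YBWR F=GYRG R=BOYB B=WRRB L=GOOW
After move 6 (U'): U=BRYW F=GORG R=GYYB B=BORB L=WROW
Query: R face = GYYB

Answer: G Y Y B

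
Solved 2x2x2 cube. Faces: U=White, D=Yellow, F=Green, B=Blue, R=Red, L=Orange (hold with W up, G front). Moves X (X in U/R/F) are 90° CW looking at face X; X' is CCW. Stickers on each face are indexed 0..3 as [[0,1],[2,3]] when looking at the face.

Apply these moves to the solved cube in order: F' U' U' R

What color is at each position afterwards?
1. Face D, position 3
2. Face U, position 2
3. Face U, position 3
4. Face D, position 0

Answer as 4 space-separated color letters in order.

After move 1 (F'): F=GGGG U=WWRR R=YRYR D=OOYY L=OWOW
After move 2 (U'): U=WRWR F=OWGG R=GGYR B=YRBB L=BBOW
After move 3 (U'): U=RRWW F=BBGG R=OWYR B=GGBB L=YROW
After move 4 (R): R=YORW U=RBWG F=BOGY D=OBYG B=WGRB
Query 1: D[3] = G
Query 2: U[2] = W
Query 3: U[3] = G
Query 4: D[0] = O

Answer: G W G O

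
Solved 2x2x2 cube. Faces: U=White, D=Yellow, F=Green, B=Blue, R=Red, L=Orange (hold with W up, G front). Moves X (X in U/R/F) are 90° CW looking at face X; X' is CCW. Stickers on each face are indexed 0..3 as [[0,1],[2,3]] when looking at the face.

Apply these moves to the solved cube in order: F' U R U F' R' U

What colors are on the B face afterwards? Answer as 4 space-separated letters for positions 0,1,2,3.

After move 1 (F'): F=GGGG U=WWRR R=YRYR D=OOYY L=OWOW
After move 2 (U): U=RWRW F=YRGG R=BBYR B=OWBB L=GGOW
After move 3 (R): R=YBRB U=RRRG F=YOGY D=OBYO B=WWWB
After move 4 (U): U=RRGR F=YBGY R=WWRB B=GGWB L=YOOW
After move 5 (F'): F=BYYG U=RRWR R=BWOB D=OWYO L=YROG
After move 6 (R'): R=WBBO U=RWWG F=BRYR D=OYYG B=OGWB
After move 7 (U): U=WRGW F=WBYR R=OGBO B=YRWB L=BROG
Query: B face = YRWB

Answer: Y R W B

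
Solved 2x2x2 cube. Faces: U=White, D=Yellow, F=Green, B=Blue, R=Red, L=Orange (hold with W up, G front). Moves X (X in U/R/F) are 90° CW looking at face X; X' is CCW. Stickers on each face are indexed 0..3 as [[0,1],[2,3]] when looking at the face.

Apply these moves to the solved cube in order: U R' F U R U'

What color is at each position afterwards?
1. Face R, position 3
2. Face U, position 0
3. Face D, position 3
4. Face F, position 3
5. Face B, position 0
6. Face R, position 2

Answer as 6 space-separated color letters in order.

After move 1 (U): U=WWWW F=RRGG R=BBRR B=OOBB L=GGOO
After move 2 (R'): R=BRBR U=WBWO F=RWGW D=YRYG B=YOYB
After move 3 (F): F=GRWW U=WBOG R=WROR D=BBYG L=GYOR
After move 4 (U): U=OWGB F=WRWW R=YOOR B=GYYB L=GROR
After move 5 (R): R=OYRO U=ORGW F=WBWG D=BYYG B=BYWB
After move 6 (U'): U=RWOG F=GRWG R=WBRO B=OYWB L=BYOR
Query 1: R[3] = O
Query 2: U[0] = R
Query 3: D[3] = G
Query 4: F[3] = G
Query 5: B[0] = O
Query 6: R[2] = R

Answer: O R G G O R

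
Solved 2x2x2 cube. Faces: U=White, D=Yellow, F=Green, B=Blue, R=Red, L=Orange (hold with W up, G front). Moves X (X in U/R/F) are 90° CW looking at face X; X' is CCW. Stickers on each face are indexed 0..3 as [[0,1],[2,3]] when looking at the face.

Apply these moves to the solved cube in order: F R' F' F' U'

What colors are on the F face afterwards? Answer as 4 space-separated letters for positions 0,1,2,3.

After move 1 (F): F=GGGG U=WWOO R=WRWR D=RRYY L=OYOY
After move 2 (R'): R=RRWW U=WBOB F=GWGO D=RGYG B=YBRB
After move 3 (F'): F=WOGG U=WBRW R=GRRW D=YYYG L=OBOO
After move 4 (F'): F=OGWG U=WBGR R=YRYW D=BOYG L=OWOR
After move 5 (U'): U=BRWG F=OWWG R=OGYW B=YRRB L=YBOR
Query: F face = OWWG

Answer: O W W G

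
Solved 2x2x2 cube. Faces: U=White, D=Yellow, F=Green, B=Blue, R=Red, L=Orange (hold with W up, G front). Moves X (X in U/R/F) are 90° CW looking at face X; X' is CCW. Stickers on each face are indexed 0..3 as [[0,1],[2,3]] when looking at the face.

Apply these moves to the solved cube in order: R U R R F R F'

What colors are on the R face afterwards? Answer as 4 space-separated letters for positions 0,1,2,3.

Answer: R G B R

Derivation:
After move 1 (R): R=RRRR U=WGWG F=GYGY D=YBYB B=WBWB
After move 2 (U): U=WWGG F=RRGY R=WBRR B=OOWB L=GYOO
After move 3 (R): R=RWRB U=WRGY F=RBGB D=YWYO B=GOWB
After move 4 (R): R=RRBW U=WBGB F=RWGO D=YWYG B=YORB
After move 5 (F): F=GROW U=WBOY R=GRBW D=BRYG L=GYOW
After move 6 (R): R=BGWR U=WROW F=GROG D=BRYY B=YOBB
After move 7 (F'): F=RGGO U=WRBW R=RGBR D=YWYY L=GWOO
Query: R face = RGBR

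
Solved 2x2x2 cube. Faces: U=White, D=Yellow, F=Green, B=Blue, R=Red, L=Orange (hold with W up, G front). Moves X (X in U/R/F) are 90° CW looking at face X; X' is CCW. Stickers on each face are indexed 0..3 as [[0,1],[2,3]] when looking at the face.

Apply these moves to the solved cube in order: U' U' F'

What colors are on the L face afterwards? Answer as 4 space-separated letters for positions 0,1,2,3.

Answer: R W O W

Derivation:
After move 1 (U'): U=WWWW F=OOGG R=GGRR B=RRBB L=BBOO
After move 2 (U'): U=WWWW F=BBGG R=OORR B=GGBB L=RROO
After move 3 (F'): F=BGBG U=WWOR R=YOYR D=ROYY L=RWOW
Query: L face = RWOW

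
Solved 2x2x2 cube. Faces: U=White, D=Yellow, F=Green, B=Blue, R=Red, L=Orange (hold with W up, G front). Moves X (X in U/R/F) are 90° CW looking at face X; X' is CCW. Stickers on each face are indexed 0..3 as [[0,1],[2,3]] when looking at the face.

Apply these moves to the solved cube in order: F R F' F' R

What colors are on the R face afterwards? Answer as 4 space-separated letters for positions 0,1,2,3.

Answer: Y Y R W

Derivation:
After move 1 (F): F=GGGG U=WWOO R=WRWR D=RRYY L=OYOY
After move 2 (R): R=WWRR U=WGOG F=GRGY D=RBYB B=OBWB
After move 3 (F'): F=RYGG U=WGWR R=BWRR D=YYYB L=OGOO
After move 4 (F'): F=YGRG U=WGBR R=YWYR D=GOYB L=OROW
After move 5 (R): R=YYRW U=WGBG F=YORB D=GWYO B=RBGB
Query: R face = YYRW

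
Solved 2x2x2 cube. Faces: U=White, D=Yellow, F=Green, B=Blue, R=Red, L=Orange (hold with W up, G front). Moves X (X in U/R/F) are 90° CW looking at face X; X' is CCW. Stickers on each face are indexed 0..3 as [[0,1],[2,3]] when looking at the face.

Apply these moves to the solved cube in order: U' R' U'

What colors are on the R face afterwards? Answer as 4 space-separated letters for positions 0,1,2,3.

After move 1 (U'): U=WWWW F=OOGG R=GGRR B=RRBB L=BBOO
After move 2 (R'): R=GRGR U=WBWR F=OWGW D=YOYG B=YRYB
After move 3 (U'): U=BRWW F=BBGW R=OWGR B=GRYB L=YROO
Query: R face = OWGR

Answer: O W G R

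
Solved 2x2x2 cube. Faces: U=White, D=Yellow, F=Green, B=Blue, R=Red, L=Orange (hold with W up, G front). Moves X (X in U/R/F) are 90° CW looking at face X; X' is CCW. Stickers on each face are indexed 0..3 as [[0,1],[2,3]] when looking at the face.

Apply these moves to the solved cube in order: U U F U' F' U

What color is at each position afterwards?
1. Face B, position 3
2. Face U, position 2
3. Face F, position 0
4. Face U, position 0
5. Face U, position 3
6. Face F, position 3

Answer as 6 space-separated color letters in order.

After move 1 (U): U=WWWW F=RRGG R=BBRR B=OOBB L=GGOO
After move 2 (U): U=WWWW F=BBGG R=OORR B=GGBB L=RROO
After move 3 (F): F=GBGB U=WWOR R=WOWR D=ROYY L=RYOY
After move 4 (U'): U=WRWO F=RYGB R=GBWR B=WOBB L=GGOY
After move 5 (F'): F=YBRG U=WRGW R=OBRR D=GYYY L=GOOW
After move 6 (U): U=GWWR F=OBRG R=WORR B=GOBB L=YBOW
Query 1: B[3] = B
Query 2: U[2] = W
Query 3: F[0] = O
Query 4: U[0] = G
Query 5: U[3] = R
Query 6: F[3] = G

Answer: B W O G R G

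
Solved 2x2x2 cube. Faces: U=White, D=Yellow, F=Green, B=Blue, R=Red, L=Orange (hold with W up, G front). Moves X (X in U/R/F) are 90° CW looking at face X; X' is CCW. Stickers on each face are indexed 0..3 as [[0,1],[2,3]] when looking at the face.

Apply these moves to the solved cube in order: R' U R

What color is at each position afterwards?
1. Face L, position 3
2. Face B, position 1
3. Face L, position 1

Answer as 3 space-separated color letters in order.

After move 1 (R'): R=RRRR U=WBWB F=GWGW D=YGYG B=YBYB
After move 2 (U): U=WWBB F=RRGW R=YBRR B=OOYB L=GWOO
After move 3 (R): R=RYRB U=WRBW F=RGGG D=YYYO B=BOWB
Query 1: L[3] = O
Query 2: B[1] = O
Query 3: L[1] = W

Answer: O O W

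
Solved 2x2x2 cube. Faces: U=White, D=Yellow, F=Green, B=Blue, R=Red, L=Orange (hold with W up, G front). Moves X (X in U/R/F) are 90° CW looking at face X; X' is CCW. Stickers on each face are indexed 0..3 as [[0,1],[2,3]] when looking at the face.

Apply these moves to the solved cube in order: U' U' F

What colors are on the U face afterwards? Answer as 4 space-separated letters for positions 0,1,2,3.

After move 1 (U'): U=WWWW F=OOGG R=GGRR B=RRBB L=BBOO
After move 2 (U'): U=WWWW F=BBGG R=OORR B=GGBB L=RROO
After move 3 (F): F=GBGB U=WWOR R=WOWR D=ROYY L=RYOY
Query: U face = WWOR

Answer: W W O R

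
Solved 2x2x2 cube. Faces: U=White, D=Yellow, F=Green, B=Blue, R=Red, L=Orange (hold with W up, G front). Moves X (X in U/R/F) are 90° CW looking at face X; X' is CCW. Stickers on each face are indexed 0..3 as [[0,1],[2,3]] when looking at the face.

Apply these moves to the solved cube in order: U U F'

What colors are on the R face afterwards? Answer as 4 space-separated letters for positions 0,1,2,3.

After move 1 (U): U=WWWW F=RRGG R=BBRR B=OOBB L=GGOO
After move 2 (U): U=WWWW F=BBGG R=OORR B=GGBB L=RROO
After move 3 (F'): F=BGBG U=WWOR R=YOYR D=ROYY L=RWOW
Query: R face = YOYR

Answer: Y O Y R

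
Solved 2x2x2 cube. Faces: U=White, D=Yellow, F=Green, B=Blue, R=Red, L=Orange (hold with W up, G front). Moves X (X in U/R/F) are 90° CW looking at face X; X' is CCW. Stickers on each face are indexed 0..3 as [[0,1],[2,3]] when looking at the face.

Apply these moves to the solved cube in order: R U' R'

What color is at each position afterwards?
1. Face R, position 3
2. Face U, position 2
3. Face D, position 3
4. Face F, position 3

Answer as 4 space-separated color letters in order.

After move 1 (R): R=RRRR U=WGWG F=GYGY D=YBYB B=WBWB
After move 2 (U'): U=GGWW F=OOGY R=GYRR B=RRWB L=WBOO
After move 3 (R'): R=YRGR U=GWWR F=OGGW D=YOYY B=BRBB
Query 1: R[3] = R
Query 2: U[2] = W
Query 3: D[3] = Y
Query 4: F[3] = W

Answer: R W Y W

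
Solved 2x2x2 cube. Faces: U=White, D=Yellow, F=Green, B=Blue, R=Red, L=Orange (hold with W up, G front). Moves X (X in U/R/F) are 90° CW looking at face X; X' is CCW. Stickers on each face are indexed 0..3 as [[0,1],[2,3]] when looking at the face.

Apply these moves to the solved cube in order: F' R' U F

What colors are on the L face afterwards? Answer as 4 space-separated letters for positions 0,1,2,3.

Answer: G O O G

Derivation:
After move 1 (F'): F=GGGG U=WWRR R=YRYR D=OOYY L=OWOW
After move 2 (R'): R=RRYY U=WBRB F=GWGR D=OGYG B=YBOB
After move 3 (U): U=RWBB F=RRGR R=YBYY B=OWOB L=GWOW
After move 4 (F): F=GRRR U=RWWW R=BBBY D=YYYG L=GOOG
Query: L face = GOOG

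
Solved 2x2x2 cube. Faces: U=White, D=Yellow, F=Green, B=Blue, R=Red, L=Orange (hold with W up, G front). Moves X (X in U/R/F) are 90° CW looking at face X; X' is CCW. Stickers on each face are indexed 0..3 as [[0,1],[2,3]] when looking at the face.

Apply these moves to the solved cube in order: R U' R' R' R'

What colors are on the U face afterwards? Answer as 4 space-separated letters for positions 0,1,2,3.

Answer: G O W Y

Derivation:
After move 1 (R): R=RRRR U=WGWG F=GYGY D=YBYB B=WBWB
After move 2 (U'): U=GGWW F=OOGY R=GYRR B=RRWB L=WBOO
After move 3 (R'): R=YRGR U=GWWR F=OGGW D=YOYY B=BRBB
After move 4 (R'): R=RRYG U=GBWB F=OWGR D=YGYW B=YROB
After move 5 (R'): R=RGRY U=GOWY F=OBGB D=YWYR B=WRGB
Query: U face = GOWY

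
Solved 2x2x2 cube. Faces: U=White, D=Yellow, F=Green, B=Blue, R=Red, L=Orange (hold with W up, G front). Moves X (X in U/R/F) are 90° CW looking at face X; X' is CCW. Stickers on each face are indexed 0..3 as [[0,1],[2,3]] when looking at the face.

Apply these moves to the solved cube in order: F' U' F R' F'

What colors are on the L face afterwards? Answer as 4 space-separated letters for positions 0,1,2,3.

Answer: B Y O W

Derivation:
After move 1 (F'): F=GGGG U=WWRR R=YRYR D=OOYY L=OWOW
After move 2 (U'): U=WRWR F=OWGG R=GGYR B=YRBB L=BBOW
After move 3 (F): F=GOGW U=WRWB R=WGRR D=YGYY L=BOOO
After move 4 (R'): R=GRWR U=WBWY F=GRGB D=YOYW B=YRGB
After move 5 (F'): F=RBGG U=WBGW R=ORYR D=OOYW L=BYOW
Query: L face = BYOW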